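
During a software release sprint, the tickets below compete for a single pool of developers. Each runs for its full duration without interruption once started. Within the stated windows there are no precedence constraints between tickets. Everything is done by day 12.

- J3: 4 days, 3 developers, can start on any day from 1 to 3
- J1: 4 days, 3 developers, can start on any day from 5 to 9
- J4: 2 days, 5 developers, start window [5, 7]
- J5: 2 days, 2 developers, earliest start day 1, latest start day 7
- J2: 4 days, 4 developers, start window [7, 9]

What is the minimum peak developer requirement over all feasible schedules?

7

Early-start (J3@1, J1@5, J4@5, J5@1, J2@7) gives peak 8: d1:5  d2:5  d3:3  d4:3  d5:8  d6:8  d7:7  d8:7  d9:4  d10:4  d11:0  d12:0.
Shift J1→7.
Schedule J3@1, J1@7, J4@5, J5@1, J2@7: d1:5  d2:5  d3:3  d4:3  d5:5  d6:5  d7:7  d8:7  d9:7  d10:7  d11:0  d12:0 — peak 7.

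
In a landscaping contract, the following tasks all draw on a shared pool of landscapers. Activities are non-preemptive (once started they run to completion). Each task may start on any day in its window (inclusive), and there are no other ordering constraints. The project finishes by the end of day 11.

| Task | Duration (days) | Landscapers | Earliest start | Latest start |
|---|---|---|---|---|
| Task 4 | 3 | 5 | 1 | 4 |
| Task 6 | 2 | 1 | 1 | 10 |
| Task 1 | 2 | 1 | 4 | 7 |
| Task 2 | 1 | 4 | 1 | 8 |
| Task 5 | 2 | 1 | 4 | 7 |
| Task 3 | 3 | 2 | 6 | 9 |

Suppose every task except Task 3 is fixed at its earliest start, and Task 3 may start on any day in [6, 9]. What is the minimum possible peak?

10

Task 3@6: d1:10  d2:6  d3:5  d4:2  d5:2  d6:2  d7:2  d8:2  d9:0  d10:0  d11:0 → peak 10
Task 3@7: d1:10  d2:6  d3:5  d4:2  d5:2  d6:0  d7:2  d8:2  d9:2  d10:0  d11:0 → peak 10
Task 3@8: d1:10  d2:6  d3:5  d4:2  d5:2  d6:0  d7:0  d8:2  d9:2  d10:2  d11:0 → peak 10
Task 3@9: d1:10  d2:6  d3:5  d4:2  d5:2  d6:0  d7:0  d8:0  d9:2  d10:2  d11:2 → peak 10
Best is Task 3@6, peak 10.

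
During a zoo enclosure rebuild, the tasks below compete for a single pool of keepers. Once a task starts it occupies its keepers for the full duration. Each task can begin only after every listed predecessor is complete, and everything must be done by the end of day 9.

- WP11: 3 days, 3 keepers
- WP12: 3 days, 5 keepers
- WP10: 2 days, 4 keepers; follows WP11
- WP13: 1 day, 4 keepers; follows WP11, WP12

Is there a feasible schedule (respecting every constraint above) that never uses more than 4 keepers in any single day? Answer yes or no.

The minimum achievable peak is 5; 4 < 5, so no feasible schedule stays within the cap.

no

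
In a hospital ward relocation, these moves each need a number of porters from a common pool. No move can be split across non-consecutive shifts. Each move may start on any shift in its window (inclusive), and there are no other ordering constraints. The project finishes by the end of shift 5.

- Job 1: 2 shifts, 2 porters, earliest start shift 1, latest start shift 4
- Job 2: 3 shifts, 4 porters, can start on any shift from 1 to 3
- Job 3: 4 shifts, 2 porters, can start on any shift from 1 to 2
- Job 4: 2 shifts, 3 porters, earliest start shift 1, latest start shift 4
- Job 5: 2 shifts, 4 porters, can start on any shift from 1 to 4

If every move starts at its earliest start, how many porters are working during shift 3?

6

At early start, shift 3 has: Job 2, Job 3.
Demand: 4 + 2 = 6.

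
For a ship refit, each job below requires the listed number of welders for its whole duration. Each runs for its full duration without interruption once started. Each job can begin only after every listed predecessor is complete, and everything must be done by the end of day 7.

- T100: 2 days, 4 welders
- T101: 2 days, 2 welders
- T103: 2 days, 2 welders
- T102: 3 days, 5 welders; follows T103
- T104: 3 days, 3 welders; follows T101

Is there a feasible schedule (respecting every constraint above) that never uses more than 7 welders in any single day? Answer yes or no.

no

The minimum achievable peak is 8; 7 < 8, so no feasible schedule stays within the cap.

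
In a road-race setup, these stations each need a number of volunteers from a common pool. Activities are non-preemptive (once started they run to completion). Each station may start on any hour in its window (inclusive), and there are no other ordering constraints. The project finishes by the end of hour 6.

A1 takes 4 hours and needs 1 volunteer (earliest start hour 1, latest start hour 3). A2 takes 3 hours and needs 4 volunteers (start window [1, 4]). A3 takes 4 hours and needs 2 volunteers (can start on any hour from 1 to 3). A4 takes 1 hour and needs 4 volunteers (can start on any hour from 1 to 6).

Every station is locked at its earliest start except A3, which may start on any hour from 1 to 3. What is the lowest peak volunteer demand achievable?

9

A3@1: h1:11  h2:7  h3:7  h4:3  h5:0  h6:0 → peak 11
A3@2: h1:9  h2:7  h3:7  h4:3  h5:2  h6:0 → peak 9
A3@3: h1:9  h2:5  h3:7  h4:3  h5:2  h6:2 → peak 9
Best is A3@2, peak 9.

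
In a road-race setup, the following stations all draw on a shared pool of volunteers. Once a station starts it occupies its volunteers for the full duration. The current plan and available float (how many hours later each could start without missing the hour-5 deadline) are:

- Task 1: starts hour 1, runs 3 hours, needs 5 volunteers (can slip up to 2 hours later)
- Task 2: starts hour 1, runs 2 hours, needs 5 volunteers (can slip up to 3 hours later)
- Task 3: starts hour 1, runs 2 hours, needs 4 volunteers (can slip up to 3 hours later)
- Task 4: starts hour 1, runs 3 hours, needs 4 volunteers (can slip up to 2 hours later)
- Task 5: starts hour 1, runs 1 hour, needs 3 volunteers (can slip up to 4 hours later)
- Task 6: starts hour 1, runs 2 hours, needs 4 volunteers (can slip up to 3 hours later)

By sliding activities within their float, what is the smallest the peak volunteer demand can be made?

Early-start (Task 1@1, Task 2@1, Task 3@1, Task 4@1, Task 5@1, Task 6@1) gives peak 25: h1:25  h2:22  h3:9  h4:0  h5:0.
Shift Task 3→4, Task 4→3, Task 5→3, Task 6→4.
Schedule Task 1@1, Task 2@1, Task 3@4, Task 4@3, Task 5@3, Task 6@4: h1:10  h2:10  h3:12  h4:12  h5:12 — peak 12.
Total volunteer-hours = 56 over 5 hours ⇒ peak ≥ ⌈56/5⌉ = 12, so 12 is optimal.

12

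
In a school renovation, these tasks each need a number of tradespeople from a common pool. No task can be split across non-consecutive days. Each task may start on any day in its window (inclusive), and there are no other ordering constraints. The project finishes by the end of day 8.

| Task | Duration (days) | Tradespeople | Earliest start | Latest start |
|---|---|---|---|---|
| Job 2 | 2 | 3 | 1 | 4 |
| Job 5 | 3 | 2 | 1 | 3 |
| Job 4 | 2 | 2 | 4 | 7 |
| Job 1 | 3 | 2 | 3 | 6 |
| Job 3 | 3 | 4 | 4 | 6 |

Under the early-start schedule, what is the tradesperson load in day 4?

At early start, day 4 has: Job 4, Job 1, Job 3.
Demand: 2 + 2 + 4 = 8.

8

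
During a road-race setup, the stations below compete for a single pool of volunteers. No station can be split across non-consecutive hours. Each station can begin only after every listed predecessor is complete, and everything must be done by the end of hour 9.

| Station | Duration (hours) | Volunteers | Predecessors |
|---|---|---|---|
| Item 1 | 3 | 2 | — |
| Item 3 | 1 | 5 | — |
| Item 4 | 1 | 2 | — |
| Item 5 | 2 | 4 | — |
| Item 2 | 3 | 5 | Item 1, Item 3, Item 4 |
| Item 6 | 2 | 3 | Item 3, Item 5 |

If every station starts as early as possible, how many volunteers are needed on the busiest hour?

Early-start schedule: Item 1@1, Item 3@1, Item 4@1, Item 5@1, Item 2@4, Item 6@3.
Load per hour: hour 1: 13, hour 2: 6, hour 3: 5, hour 4: 8, hour 5: 5, hour 6: 5, hour 7: 0, hour 8: 0, hour 9: 0.
Peak is 13.

13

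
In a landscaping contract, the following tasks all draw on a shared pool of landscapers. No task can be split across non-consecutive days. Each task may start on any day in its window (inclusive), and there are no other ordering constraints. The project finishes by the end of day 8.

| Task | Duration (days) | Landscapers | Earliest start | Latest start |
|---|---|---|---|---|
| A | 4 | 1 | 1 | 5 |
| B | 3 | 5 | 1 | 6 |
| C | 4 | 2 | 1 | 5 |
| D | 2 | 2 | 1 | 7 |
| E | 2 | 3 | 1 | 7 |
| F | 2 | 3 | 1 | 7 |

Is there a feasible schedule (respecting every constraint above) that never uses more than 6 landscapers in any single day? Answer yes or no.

no

The minimum achievable peak is 7; 6 < 7, so no feasible schedule stays within the cap.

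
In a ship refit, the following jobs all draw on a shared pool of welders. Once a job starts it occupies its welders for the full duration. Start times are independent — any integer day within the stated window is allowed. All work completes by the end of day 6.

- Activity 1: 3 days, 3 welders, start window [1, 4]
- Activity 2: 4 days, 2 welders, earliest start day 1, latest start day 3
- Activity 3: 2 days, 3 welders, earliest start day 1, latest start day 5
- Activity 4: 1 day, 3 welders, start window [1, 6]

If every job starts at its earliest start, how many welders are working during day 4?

At early start, day 4 has: Activity 2.
Demand: 2 = 2.

2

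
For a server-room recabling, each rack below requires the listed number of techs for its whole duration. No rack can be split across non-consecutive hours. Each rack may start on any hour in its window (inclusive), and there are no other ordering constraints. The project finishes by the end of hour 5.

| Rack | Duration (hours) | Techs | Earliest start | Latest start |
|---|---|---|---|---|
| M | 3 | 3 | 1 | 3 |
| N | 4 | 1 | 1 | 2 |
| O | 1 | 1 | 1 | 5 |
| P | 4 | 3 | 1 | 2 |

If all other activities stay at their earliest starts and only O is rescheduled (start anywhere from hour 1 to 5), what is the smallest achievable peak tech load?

7

O@1: h1:8  h2:7  h3:7  h4:4  h5:0 → peak 8
O@2: h1:7  h2:8  h3:7  h4:4  h5:0 → peak 8
O@3: h1:7  h2:7  h3:8  h4:4  h5:0 → peak 8
O@4: h1:7  h2:7  h3:7  h4:5  h5:0 → peak 7
O@5: h1:7  h2:7  h3:7  h4:4  h5:1 → peak 7
Best is O@4, peak 7.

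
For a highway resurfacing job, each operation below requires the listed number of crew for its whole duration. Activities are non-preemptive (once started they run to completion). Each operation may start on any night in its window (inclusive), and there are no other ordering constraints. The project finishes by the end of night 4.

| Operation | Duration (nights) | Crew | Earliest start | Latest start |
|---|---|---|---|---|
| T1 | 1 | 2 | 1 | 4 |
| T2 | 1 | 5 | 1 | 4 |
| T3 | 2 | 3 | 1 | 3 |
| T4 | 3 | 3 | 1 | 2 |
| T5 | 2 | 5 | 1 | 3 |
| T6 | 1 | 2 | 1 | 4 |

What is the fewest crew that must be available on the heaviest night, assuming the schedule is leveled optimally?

Early-start (T1@1, T2@1, T3@1, T4@1, T5@1, T6@1) gives peak 20: n1:20  n2:11  n3:3  n4:0.
Shift T4→2, T5→3, T6→2.
Schedule T1@1, T2@1, T3@1, T4@2, T5@3, T6@2: n1:10  n2:8  n3:8  n4:8 — peak 10.

10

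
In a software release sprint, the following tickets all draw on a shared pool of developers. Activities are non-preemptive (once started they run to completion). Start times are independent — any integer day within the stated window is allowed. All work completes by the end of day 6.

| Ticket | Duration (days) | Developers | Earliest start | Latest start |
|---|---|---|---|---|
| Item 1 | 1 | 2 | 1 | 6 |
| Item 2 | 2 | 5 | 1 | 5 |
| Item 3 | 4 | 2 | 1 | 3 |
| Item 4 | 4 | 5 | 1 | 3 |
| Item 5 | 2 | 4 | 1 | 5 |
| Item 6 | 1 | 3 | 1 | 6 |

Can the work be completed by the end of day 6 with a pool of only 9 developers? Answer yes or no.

no

The minimum achievable peak is 10; 9 < 10, so no feasible schedule stays within the cap.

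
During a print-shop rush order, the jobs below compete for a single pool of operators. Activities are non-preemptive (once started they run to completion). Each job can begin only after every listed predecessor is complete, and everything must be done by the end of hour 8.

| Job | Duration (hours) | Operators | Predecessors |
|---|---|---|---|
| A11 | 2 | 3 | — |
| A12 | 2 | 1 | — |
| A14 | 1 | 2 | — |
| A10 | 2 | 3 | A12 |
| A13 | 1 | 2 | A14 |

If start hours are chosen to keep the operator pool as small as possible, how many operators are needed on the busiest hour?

Early-start (A11@1, A12@1, A14@1, A10@3, A13@2) gives peak 6: h1:6  h2:6  h3:3  h4:3  h5:0  h6:0  h7:0  h8:0.
Shift A12→3, A14→3, A10→5, A13→4.
Schedule A11@1, A12@3, A14@3, A10@5, A13@4: h1:3  h2:3  h3:3  h4:3  h5:3  h6:3  h7:0  h8:0 — peak 3.
Total operator-hours = 18 over 8 hours ⇒ peak ≥ ⌈18/8⌉ = 3, so 3 is optimal.

3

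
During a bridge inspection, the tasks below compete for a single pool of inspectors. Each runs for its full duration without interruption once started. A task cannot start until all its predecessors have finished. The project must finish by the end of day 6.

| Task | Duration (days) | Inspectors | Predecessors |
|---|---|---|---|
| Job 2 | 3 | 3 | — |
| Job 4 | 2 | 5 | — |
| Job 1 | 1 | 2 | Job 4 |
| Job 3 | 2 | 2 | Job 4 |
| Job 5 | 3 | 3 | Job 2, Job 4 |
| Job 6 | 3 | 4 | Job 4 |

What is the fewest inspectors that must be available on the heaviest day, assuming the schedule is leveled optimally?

9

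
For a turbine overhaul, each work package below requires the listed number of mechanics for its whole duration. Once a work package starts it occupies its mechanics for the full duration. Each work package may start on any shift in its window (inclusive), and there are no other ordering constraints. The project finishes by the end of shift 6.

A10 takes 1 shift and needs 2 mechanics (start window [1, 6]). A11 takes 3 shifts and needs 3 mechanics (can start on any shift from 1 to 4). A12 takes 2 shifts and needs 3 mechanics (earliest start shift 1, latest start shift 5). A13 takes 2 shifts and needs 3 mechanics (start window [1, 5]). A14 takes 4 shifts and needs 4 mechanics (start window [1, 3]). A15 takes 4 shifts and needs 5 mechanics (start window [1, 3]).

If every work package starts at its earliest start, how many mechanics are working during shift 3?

12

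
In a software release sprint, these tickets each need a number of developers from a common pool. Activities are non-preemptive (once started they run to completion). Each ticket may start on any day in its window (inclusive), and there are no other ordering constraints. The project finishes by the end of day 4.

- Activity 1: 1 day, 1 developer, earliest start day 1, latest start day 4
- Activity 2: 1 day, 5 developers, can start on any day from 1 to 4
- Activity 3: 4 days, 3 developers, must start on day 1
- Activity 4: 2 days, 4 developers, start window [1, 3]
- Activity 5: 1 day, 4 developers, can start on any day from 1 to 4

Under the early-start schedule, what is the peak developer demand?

17

Early-start schedule: Activity 1@1, Activity 2@1, Activity 3@1, Activity 4@1, Activity 5@1.
Load per day: day 1: 17, day 2: 7, day 3: 3, day 4: 3.
Peak is 17.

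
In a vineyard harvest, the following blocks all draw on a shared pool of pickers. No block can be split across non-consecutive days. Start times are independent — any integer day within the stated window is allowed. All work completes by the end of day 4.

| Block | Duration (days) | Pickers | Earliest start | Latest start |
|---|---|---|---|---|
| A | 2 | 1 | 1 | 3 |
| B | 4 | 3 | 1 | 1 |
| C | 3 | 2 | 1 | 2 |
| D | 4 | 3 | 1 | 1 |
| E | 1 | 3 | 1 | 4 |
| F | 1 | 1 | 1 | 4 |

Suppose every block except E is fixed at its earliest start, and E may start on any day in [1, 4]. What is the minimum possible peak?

10

E@1: d1:13  d2:9  d3:8  d4:6 → peak 13
E@2: d1:10  d2:12  d3:8  d4:6 → peak 12
E@3: d1:10  d2:9  d3:11  d4:6 → peak 11
E@4: d1:10  d2:9  d3:8  d4:9 → peak 10
Best is E@4, peak 10.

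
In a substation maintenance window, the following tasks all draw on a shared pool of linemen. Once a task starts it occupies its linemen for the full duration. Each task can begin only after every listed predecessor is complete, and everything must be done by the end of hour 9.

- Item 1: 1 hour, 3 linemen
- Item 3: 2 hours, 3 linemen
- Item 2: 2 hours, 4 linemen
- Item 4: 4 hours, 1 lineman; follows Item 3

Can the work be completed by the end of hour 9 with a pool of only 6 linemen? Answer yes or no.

yes

Schedule Item 1@1, Item 3@2, Item 2@4, Item 4@6: h1:3  h2:3  h3:3  h4:4  h5:4  h6:1  h7:1  h8:1  h9:1 — peak 4 ≤ 6.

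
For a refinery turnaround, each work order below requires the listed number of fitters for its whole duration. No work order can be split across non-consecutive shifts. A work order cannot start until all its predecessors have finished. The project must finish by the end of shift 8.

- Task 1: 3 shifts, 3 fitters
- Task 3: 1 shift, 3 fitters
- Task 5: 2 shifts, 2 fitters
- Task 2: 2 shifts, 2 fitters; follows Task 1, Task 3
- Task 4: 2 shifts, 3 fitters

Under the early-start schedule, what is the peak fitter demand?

Early-start schedule: Task 1@1, Task 3@1, Task 5@1, Task 2@4, Task 4@1.
Load per shift: shift 1: 11, shift 2: 8, shift 3: 3, shift 4: 2, shift 5: 2, shift 6: 0, shift 7: 0, shift 8: 0.
Peak is 11.

11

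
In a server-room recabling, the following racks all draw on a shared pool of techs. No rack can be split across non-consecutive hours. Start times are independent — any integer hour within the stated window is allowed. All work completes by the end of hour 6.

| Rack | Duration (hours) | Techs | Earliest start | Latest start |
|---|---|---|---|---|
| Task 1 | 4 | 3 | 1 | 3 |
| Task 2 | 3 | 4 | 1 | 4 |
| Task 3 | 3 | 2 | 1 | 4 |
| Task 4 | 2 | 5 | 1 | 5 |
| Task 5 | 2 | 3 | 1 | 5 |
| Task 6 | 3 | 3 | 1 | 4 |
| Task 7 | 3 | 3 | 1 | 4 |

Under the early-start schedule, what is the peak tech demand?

23

Early-start schedule: Task 1@1, Task 2@1, Task 3@1, Task 4@1, Task 5@1, Task 6@1, Task 7@1.
Load per hour: hour 1: 23, hour 2: 23, hour 3: 15, hour 4: 3, hour 5: 0, hour 6: 0.
Peak is 23.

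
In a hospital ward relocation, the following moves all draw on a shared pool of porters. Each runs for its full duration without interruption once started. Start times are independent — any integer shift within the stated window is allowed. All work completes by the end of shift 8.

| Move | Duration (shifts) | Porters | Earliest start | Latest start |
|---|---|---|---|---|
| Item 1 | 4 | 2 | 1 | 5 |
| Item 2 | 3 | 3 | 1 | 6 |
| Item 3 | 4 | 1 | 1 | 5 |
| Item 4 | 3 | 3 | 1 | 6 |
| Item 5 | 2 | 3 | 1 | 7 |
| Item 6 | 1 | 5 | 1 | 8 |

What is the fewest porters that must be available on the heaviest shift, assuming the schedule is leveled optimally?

Early-start (Item 1@1, Item 2@1, Item 3@1, Item 4@1, Item 5@1, Item 6@1) gives peak 17: s1:17  s2:12  s3:9  s4:3  s5:0  s6:0  s7:0  s8:0.
Shift Item 4→4, Item 5→5, Item 6→7.
Schedule Item 1@1, Item 2@1, Item 3@1, Item 4@4, Item 5@5, Item 6@7: s1:6  s2:6  s3:6  s4:6  s5:6  s6:6  s7:5  s8:0 — peak 6.
Total porter-shifts = 41 over 8 shifts ⇒ peak ≥ ⌈41/8⌉ = 6, so 6 is optimal.

6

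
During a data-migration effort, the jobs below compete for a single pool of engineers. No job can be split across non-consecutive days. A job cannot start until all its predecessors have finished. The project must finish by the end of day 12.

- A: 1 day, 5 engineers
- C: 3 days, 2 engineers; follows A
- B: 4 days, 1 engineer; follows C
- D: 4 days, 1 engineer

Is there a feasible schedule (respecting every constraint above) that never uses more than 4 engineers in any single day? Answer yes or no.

no

The minimum achievable peak is 5; 4 < 5, so no feasible schedule stays within the cap.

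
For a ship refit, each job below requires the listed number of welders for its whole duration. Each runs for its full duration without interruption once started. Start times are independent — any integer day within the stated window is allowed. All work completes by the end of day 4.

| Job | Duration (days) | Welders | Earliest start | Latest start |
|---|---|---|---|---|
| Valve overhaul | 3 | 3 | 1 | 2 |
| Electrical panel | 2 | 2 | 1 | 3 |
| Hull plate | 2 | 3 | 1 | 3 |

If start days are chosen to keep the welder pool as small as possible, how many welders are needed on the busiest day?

6

Early-start (Valve overhaul@1, Electrical panel@1, Hull plate@1) gives peak 8: d1:8  d2:8  d3:3  d4:0.
Shift Hull plate→3.
Schedule Valve overhaul@1, Electrical panel@1, Hull plate@3: d1:5  d2:5  d3:6  d4:3 — peak 6.
No arrangement of the 18 feasible schedules does better.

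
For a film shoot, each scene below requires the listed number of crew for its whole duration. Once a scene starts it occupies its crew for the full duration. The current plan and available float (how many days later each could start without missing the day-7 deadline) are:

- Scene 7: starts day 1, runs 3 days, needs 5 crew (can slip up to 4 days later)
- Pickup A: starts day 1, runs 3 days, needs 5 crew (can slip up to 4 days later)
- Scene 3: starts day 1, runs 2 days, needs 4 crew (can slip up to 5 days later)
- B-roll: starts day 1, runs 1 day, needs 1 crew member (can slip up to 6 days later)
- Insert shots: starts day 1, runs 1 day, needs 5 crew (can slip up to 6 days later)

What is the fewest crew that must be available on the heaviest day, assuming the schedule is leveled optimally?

Early-start (Scene 7@1, Pickup A@1, Scene 3@1, B-roll@1, Insert shots@1) gives peak 20: d1:20  d2:14  d3:10  d4:0  d5:0  d6:0  d7:0.
Shift Pickup A→4, B-roll→3, Insert shots→7.
Schedule Scene 7@1, Pickup A@4, Scene 3@1, B-roll@3, Insert shots@7: d1:9  d2:9  d3:6  d4:5  d5:5  d6:5  d7:5 — peak 9.

9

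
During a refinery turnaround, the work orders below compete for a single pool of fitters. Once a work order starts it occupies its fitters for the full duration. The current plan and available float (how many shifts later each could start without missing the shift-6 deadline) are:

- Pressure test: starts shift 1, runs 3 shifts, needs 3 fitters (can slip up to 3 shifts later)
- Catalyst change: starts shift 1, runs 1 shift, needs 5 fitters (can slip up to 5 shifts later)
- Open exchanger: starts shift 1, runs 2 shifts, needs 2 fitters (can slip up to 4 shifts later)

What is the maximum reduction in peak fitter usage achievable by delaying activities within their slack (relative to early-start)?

Early-start peak: s1:10  s2:5  s3:3  s4:0  s5:0  s6:0 ⇒ 10.
Leveled (Pressure test@1, Catalyst change@4, Open exchanger@1): s1:5  s2:5  s3:3  s4:5  s5:0  s6:0 ⇒ 5.
Reduction 10 − 5 = 5.

5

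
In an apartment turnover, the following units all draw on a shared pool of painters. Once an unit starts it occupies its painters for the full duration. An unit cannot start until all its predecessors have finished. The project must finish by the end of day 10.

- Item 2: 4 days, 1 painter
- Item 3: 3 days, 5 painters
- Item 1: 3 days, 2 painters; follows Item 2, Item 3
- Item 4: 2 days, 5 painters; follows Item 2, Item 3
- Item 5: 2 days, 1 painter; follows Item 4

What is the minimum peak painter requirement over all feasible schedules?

Early-start (Item 2@1, Item 3@1, Item 1@5, Item 4@5, Item 5@7) gives peak 7: d1:6  d2:6  d3:6  d4:1  d5:7  d6:7  d7:3  d8:1  d9:0  d10:0.
Shift Item 1→7.
Schedule Item 2@1, Item 3@1, Item 1@7, Item 4@5, Item 5@7: d1:6  d2:6  d3:6  d4:1  d5:5  d6:5  d7:3  d8:3  d9:2  d10:0 — peak 6.

6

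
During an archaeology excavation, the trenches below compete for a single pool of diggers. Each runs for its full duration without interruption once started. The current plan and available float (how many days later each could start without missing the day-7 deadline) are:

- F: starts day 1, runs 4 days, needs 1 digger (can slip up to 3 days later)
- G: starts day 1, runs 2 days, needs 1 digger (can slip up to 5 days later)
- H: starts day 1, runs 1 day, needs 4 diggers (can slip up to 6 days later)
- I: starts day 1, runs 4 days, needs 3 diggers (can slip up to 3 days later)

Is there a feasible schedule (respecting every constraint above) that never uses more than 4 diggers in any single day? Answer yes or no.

yes

Schedule F@1, G@1, H@7, I@3: d1:2  d2:2  d3:4  d4:4  d5:3  d6:3  d7:4 — peak 4 ≤ 4.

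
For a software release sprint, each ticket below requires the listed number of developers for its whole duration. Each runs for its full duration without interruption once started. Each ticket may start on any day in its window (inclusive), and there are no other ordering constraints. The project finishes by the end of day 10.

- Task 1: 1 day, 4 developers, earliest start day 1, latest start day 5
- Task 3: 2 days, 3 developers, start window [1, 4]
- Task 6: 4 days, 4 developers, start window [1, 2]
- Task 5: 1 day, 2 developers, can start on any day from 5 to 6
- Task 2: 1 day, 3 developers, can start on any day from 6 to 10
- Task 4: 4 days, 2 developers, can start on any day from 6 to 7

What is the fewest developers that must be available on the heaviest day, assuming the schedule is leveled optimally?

Early-start (Task 1@1, Task 3@1, Task 6@1, Task 5@5, Task 2@6, Task 4@6) gives peak 11: d1:11  d2:7  d3:4  d4:4  d5:2  d6:5  d7:2  d8:2  d9:2  d10:0.
Shift Task 6→2.
Schedule Task 1@1, Task 3@1, Task 6@2, Task 5@5, Task 2@6, Task 4@6: d1:7  d2:7  d3:4  d4:4  d5:6  d6:5  d7:2  d8:2  d9:2  d10:0 — peak 7.

7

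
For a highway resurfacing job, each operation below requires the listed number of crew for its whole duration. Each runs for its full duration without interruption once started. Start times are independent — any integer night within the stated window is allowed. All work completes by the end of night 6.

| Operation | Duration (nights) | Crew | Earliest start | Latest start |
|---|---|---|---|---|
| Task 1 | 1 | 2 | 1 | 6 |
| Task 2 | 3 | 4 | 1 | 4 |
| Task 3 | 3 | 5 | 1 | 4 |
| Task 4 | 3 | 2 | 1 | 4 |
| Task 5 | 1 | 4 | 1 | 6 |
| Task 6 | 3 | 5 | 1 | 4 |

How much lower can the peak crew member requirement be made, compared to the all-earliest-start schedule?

Early-start peak: n1:22  n2:16  n3:16  n4:0  n5:0  n6:0 ⇒ 22.
Leveled (Task 1@1, Task 2@1, Task 3@4, Task 4@1, Task 5@2, Task 6@4): n1:8  n2:10  n3:6  n4:10  n5:10  n6:10 ⇒ 10.
Reduction 22 − 10 = 12.

12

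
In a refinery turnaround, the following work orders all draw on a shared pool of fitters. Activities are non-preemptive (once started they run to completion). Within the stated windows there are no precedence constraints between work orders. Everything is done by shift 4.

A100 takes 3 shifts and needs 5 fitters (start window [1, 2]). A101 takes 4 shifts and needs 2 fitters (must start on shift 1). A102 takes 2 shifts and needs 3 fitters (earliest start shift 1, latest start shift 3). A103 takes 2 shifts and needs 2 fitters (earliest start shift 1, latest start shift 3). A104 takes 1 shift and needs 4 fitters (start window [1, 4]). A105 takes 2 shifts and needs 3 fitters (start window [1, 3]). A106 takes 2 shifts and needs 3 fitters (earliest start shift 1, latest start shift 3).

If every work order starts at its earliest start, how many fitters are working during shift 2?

18

At early start, shift 2 has: A100, A101, A102, A103, A105, A106.
Demand: 5 + 2 + 3 + 2 + 3 + 3 = 18.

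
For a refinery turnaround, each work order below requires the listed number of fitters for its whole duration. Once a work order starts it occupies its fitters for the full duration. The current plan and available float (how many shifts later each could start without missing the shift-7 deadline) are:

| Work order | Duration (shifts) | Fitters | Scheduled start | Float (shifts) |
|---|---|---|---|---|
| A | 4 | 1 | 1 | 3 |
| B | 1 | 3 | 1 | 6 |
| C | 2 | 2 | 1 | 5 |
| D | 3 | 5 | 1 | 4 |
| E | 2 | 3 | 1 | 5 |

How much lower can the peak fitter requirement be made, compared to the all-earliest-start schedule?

8

Early-start peak: s1:14  s2:11  s3:6  s4:1  s5:0  s6:0  s7:0 ⇒ 14.
Leveled (A@1, B@1, C@1, D@3, E@6): s1:6  s2:3  s3:6  s4:6  s5:5  s6:3  s7:3 ⇒ 6.
Reduction 14 − 6 = 8.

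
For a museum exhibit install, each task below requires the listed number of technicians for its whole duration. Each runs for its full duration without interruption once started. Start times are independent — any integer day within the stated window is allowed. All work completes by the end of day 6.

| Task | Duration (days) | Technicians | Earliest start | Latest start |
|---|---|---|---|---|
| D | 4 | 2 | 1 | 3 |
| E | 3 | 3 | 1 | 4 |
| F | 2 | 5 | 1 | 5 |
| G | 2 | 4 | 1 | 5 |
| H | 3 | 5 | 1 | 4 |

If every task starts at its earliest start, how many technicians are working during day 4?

2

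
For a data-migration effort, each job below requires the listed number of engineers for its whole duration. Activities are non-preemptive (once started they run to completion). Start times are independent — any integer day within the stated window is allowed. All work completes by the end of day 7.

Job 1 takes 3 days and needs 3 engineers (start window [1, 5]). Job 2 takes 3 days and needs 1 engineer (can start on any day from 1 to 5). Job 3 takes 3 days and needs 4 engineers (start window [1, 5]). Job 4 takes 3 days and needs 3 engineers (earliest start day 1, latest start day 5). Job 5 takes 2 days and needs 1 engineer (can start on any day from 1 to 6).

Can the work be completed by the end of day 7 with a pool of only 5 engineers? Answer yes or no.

The minimum achievable peak is 6; 5 < 6, so no feasible schedule stays within the cap.

no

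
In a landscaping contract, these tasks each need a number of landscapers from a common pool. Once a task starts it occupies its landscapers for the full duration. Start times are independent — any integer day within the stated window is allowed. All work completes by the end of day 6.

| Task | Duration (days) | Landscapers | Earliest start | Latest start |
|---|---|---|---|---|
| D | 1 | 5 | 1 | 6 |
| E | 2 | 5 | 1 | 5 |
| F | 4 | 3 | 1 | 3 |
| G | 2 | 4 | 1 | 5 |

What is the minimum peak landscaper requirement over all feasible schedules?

Early-start (D@1, E@1, F@1, G@1) gives peak 17: d1:17  d2:12  d3:3  d4:3  d5:0  d6:0.
Shift E→2, G→4.
Schedule D@1, E@2, F@1, G@4: d1:8  d2:8  d3:8  d4:7  d5:4  d6:0 — peak 8.

8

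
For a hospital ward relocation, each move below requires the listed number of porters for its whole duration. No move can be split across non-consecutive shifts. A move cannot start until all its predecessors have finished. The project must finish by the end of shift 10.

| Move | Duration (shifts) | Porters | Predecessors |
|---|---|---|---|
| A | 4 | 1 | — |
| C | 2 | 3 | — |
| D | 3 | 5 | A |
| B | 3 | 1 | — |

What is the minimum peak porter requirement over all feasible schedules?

5

Schedule A@1, C@1, D@5, B@1: s1:5  s2:5  s3:2  s4:1  s5:5  s6:5  s7:5  s8:0  s9:0  s10:0 — peak 5.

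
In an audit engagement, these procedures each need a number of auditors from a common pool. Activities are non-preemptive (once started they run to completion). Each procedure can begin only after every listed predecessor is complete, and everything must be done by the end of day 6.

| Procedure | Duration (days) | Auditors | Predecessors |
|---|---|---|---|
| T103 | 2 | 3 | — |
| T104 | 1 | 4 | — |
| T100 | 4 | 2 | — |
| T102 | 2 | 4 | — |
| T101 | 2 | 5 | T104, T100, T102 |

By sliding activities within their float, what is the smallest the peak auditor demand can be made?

Early-start (T103@1, T104@1, T100@1, T102@1, T101@5) gives peak 13: d1:13  d2:9  d3:2  d4:2  d5:5  d6:5.
Shift T103→4, T102→2.
Schedule T103@4, T104@1, T100@1, T102@2, T101@5: d1:6  d2:6  d3:6  d4:5  d5:8  d6:5 — peak 8.

8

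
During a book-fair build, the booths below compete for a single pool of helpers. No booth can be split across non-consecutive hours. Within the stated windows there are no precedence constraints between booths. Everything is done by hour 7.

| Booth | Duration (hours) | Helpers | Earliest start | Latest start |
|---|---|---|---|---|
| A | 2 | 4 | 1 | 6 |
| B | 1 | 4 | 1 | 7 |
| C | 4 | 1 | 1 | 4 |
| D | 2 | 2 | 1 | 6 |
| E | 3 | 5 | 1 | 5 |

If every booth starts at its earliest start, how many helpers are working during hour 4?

1

At early start, hour 4 has: C.
Demand: 1 = 1.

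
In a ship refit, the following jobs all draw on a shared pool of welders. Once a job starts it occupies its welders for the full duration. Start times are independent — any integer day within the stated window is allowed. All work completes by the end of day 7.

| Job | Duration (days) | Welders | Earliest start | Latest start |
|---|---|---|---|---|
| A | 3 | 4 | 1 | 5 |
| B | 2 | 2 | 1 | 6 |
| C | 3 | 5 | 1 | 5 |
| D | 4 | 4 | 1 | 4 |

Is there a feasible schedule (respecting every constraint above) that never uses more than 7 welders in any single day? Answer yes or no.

The minimum achievable peak is 8; 7 < 8, so no feasible schedule stays within the cap.

no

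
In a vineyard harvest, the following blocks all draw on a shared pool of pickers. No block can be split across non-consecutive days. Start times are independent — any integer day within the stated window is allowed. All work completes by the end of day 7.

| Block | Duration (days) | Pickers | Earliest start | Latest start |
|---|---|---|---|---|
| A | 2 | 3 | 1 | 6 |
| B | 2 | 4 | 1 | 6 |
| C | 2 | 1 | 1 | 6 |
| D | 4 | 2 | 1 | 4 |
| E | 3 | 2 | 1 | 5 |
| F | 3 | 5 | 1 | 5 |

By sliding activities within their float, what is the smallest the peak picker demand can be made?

Early-start (A@1, B@1, C@1, D@1, E@1, F@1) gives peak 17: d1:17  d2:17  d3:9  d4:2  d5:0  d6:0  d7:0.
Shift B→3, E→5, F→5.
Schedule A@1, B@3, C@1, D@1, E@5, F@5: d1:6  d2:6  d3:6  d4:6  d5:7  d6:7  d7:7 — peak 7.
Total picker-days = 45 over 7 days ⇒ peak ≥ ⌈45/7⌉ = 7, so 7 is optimal.

7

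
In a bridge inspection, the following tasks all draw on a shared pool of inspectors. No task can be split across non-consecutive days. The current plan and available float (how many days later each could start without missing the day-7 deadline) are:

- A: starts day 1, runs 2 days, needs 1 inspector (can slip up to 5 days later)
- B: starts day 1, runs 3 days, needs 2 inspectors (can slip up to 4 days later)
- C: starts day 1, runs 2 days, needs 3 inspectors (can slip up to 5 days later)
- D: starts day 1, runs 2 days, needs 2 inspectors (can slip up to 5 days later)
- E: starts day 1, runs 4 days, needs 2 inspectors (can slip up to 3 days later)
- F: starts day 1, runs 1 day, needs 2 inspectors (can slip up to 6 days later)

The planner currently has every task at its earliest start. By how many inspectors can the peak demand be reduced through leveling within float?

Early-start peak: d1:12  d2:10  d3:4  d4:2  d5:0  d6:0  d7:0 ⇒ 12.
Leveled (A@1, B@3, C@1, D@6, E@3, F@7): d1:4  d2:4  d3:4  d4:4  d5:4  d6:4  d7:4 ⇒ 4.
Reduction 12 − 4 = 8.

8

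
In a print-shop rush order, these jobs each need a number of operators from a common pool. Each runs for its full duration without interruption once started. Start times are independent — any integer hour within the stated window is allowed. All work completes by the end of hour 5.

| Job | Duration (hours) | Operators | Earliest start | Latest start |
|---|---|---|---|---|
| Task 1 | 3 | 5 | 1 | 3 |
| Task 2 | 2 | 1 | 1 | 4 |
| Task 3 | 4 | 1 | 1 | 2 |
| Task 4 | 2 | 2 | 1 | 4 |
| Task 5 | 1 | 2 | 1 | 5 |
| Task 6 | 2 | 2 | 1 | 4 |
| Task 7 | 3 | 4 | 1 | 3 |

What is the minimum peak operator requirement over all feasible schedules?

10

Early-start (Task 1@1, Task 2@1, Task 3@1, Task 4@1, Task 5@1, Task 6@1, Task 7@1) gives peak 17: h1:17  h2:15  h3:10  h4:1  h5:0.
Shift Task 5→4, Task 6→4, Task 7→3.
Schedule Task 1@1, Task 2@1, Task 3@1, Task 4@1, Task 5@4, Task 6@4, Task 7@3: h1:9  h2:9  h3:10  h4:9  h5:6 — peak 10.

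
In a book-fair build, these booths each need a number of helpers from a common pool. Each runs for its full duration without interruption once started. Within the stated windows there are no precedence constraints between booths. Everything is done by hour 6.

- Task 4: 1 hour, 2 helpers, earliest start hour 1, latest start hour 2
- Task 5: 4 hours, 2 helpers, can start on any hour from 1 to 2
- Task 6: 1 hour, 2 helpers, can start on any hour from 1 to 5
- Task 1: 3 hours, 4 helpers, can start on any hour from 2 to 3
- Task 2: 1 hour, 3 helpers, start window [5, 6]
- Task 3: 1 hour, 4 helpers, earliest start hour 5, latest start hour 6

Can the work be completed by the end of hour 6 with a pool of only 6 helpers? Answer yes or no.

Schedule Task 4@1, Task 5@1, Task 6@1, Task 1@2, Task 2@5, Task 3@6: h1:6  h2:6  h3:6  h4:6  h5:3  h6:4 — peak 6 ≤ 6.

yes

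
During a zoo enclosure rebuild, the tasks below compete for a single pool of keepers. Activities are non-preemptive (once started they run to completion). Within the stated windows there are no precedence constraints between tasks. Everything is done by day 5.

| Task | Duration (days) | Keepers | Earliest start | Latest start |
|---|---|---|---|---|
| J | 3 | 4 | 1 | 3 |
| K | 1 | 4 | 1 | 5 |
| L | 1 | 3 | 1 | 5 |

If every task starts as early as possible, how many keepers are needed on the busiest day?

11

Early-start schedule: J@1, K@1, L@1.
Load per day: day 1: 11, day 2: 4, day 3: 4, day 4: 0, day 5: 0.
Peak is 11.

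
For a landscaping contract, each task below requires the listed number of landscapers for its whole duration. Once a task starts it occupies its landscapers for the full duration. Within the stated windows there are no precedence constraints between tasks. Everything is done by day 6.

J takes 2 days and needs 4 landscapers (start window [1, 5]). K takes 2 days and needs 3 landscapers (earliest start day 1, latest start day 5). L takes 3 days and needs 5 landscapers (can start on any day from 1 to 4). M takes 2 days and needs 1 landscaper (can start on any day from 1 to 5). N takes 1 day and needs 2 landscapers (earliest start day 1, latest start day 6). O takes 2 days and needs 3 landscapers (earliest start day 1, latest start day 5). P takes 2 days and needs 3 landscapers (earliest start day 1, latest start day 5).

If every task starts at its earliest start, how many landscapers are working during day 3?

At early start, day 3 has: L.
Demand: 5 = 5.

5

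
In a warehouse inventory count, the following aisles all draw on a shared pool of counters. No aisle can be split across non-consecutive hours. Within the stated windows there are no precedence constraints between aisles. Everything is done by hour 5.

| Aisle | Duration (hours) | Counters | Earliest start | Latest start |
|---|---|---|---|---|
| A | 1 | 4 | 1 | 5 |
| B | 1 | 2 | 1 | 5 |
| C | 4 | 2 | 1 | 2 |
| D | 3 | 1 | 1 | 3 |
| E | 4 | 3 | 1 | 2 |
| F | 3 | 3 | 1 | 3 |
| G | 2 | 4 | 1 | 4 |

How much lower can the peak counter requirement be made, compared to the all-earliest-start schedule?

Early-start peak: h1:19  h2:13  h3:9  h4:5  h5:0 ⇒ 19.
Leveled (A@1, B@1, C@2, D@1, E@2, F@1, G@4): h1:10  h2:9  h3:9  h4:9  h5:9 ⇒ 10.
Reduction 19 − 10 = 9.

9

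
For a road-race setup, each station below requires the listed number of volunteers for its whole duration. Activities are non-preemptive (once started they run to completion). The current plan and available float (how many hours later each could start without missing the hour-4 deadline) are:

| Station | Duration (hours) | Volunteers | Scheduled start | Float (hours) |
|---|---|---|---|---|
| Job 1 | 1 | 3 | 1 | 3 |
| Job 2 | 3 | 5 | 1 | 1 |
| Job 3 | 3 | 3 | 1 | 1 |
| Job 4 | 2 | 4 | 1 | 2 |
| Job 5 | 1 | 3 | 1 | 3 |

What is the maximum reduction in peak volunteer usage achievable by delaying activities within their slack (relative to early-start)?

6

Early-start peak: h1:18  h2:12  h3:8  h4:0 ⇒ 18.
Leveled (Job 1@1, Job 2@1, Job 3@1, Job 4@2, Job 5@4): h1:11  h2:12  h3:12  h4:3 ⇒ 12.
Reduction 18 − 12 = 6.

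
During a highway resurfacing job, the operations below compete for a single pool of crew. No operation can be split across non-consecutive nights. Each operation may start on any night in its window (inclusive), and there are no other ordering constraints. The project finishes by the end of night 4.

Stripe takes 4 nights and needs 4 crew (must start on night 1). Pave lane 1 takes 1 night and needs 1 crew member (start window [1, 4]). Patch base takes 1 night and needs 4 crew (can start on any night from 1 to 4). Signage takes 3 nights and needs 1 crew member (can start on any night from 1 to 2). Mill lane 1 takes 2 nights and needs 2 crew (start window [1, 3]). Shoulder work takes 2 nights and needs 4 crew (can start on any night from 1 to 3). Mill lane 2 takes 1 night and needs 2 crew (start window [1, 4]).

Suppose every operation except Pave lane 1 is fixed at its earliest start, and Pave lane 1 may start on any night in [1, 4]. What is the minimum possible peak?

17

Pave lane 1@1: n1:18  n2:11  n3:5  n4:4 → peak 18
Pave lane 1@2: n1:17  n2:12  n3:5  n4:4 → peak 17
Pave lane 1@3: n1:17  n2:11  n3:6  n4:4 → peak 17
Pave lane 1@4: n1:17  n2:11  n3:5  n4:5 → peak 17
Best is Pave lane 1@2, peak 17.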